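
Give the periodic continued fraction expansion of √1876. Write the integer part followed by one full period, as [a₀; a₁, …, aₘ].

[43; 3, 5, 12, 5, 3, 86]

a₀ = ⌊√1876⌋ = 43.
With m₀=0, d₀=1 and mₖ₊₁ = dₖaₖ − mₖ, dₖ₊₁ = (n − mₖ₊₁²)/dₖ, aₖ₊₁ = ⌊(a₀+mₖ₊₁)/dₖ₊₁⌋:
  k=1: m=43, d=27, a=3
  k=2: m=38, d=16, a=5
  k=3: m=42, d=7, a=12
  k=4: m=42, d=16, a=5
  k=5: m=38, d=27, a=3
  k=6: m=43, d=1, a=86
d=1 and a=2a₀=86 at k=6, so the next step gives (m, d) = (43, 27) again — its k=1 value — and the period has length 6.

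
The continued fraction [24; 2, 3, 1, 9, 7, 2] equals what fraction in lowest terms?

32705/1338

Using pₖ = aₖpₖ₋₁ + pₖ₋₂ and qₖ = aₖqₖ₋₁ + qₖ₋₂:
  k=0: a=24, p=24, q=1
  k=1: a=2, p=49, q=2
  k=2: a=3, p=171, q=7
  k=3: a=1, p=220, q=9
  k=4: a=9, p=2151, q=88
  k=5: a=7, p=15277, q=625
  k=6: a=2, p=32705, q=1338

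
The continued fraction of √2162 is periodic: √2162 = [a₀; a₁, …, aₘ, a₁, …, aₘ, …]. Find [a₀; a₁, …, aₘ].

a₀ = ⌊√2162⌋ = 46.
With m₀=0, d₀=1 and mₖ₊₁ = dₖaₖ − mₖ, dₖ₊₁ = (n − mₖ₊₁²)/dₖ, aₖ₊₁ = ⌊(a₀+mₖ₊₁)/dₖ₊₁⌋:
  k=1: m=46, d=46, a=2
  k=2: m=46, d=1, a=92
d=1 and a=2a₀=92 at k=2, so the next step gives (m, d) = (46, 46) again — its k=1 value — and the period has length 2.

[46; 2, 92]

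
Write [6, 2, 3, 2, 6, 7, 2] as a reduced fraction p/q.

10151/1577

Fold from the inside: start with 2/1.
  7 + 1/2 = 15/2
  6 + 2/15 = 92/15
  2 + 15/92 = 199/92
  3 + 92/199 = 689/199
  2 + 199/689 = 1577/689
  6 + 689/1577 = 10151/1577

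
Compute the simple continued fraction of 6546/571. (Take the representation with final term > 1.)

6546 = 11·571 + 265
571 = 2·265 + 41
265 = 6·41 + 19
41 = 2·19 + 3
19 = 6·3 + 1
3 = 3·1 + 0  (stop)
So 6546/571 = [11; 2, 6, 2, 6, 3].

[11; 2, 6, 2, 6, 3]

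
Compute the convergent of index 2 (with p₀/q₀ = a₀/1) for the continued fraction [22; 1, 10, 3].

Using pₖ = aₖpₖ₋₁ + pₖ₋₂, qₖ = aₖqₖ₋₁ + qₖ₋₂ (with p₋₁=1, p₋₂=0, q₋₁=0, q₋₂=1):
  k=0: a=22, p=22, q=1
  k=1: a=1, p=23, q=1
  k=2: a=10, p=252, q=11

252/11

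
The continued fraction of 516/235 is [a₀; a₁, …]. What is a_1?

516 = 2·235 + 46   →  a_0 = 2
235 = 5·46 + 5   →  a_1 = 5

5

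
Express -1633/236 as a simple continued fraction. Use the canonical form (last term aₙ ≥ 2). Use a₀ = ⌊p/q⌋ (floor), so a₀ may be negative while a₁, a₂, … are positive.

-1633 = -7*236 + 19
236 = 12*19 + 8
19 = 2*8 + 3
8 = 2*3 + 2
3 = 1*2 + 1
2 = 2*1 + 0  (stop)
So -1633/236 = [-7; 12, 2, 2, 1, 2].

[-7; 12, 2, 2, 1, 2]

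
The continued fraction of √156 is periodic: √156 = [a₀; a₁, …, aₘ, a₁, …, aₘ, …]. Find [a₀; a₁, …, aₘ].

[12; 2, 24]

a₀ = ⌊√156⌋ = 12.
With m₀=0, d₀=1 and mₖ₊₁ = dₖaₖ − mₖ, dₖ₊₁ = (n − mₖ₊₁²)/dₖ, aₖ₊₁ = ⌊(a₀+mₖ₊₁)/dₖ₊₁⌋:
  k=1: m=12, d=12, a=2
  k=2: m=12, d=1, a=24
d=1 and a=2a₀=24 at k=2, so the next step gives (m, d) = (12, 12) again — its k=1 value — and the period has length 2.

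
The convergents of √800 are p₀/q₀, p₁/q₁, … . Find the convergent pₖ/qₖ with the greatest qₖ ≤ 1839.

√800 = [28; 3, 1, 1, 13, 1, 1, 3, 56, …] (period length 8).
Convergents:
  p_0/q_0 = 28/1
  p_1/q_1 = 85/3
  p_2/q_2 = 113/4
  p_3/q_3 = 198/7
  p_4/q_4 = 2687/95
  p_5/q_5 = 2885/102
  p_6/q_6 = 5572/197
  p_7/q_7 = 19601/693
  p_8/q_8 = 1103228/39005
q_7 = 693 ≤ 1839 < 39005 = q_8, so the answer is 19601/693.

19601/693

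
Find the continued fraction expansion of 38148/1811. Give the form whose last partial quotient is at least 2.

38148 = 21·1811 + 117
1811 = 15·117 + 56
117 = 2·56 + 5
56 = 11·5 + 1
5 = 5·1 + 0  (stop)
So 38148/1811 = [21; 15, 2, 11, 5].

[21; 15, 2, 11, 5]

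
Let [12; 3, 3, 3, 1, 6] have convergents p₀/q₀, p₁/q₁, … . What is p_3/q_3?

406/33

Using pₖ = aₖpₖ₋₁ + pₖ₋₂, qₖ = aₖqₖ₋₁ + qₖ₋₂ (with p₋₁=1, p₋₂=0, q₋₁=0, q₋₂=1):
  k=0: a=12, p=12, q=1
  k=1: a=3, p=37, q=3
  k=2: a=3, p=123, q=10
  k=3: a=3, p=406, q=33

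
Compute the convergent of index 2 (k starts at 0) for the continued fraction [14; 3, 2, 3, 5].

Using pₖ = aₖpₖ₋₁ + pₖ₋₂, qₖ = aₖqₖ₋₁ + qₖ₋₂ (with p₋₁=1, p₋₂=0, q₋₁=0, q₋₂=1):
  k=0: a=14, p=14, q=1
  k=1: a=3, p=43, q=3
  k=2: a=2, p=100, q=7

100/7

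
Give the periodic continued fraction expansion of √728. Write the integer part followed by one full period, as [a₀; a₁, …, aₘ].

a₀ = ⌊√728⌋ = 26.
With m₀=0, d₀=1 and mₖ₊₁ = dₖaₖ − mₖ, dₖ₊₁ = (n − mₖ₊₁²)/dₖ, aₖ₊₁ = ⌊(a₀+mₖ₊₁)/dₖ₊₁⌋:
  k=1: m=26, d=52, a=1
  k=2: m=26, d=1, a=52
d=1 and a=2a₀=52 at k=2, so the next step gives (m, d) = (26, 52) again — its k=1 value — and the period has length 2.

[26; 1, 52]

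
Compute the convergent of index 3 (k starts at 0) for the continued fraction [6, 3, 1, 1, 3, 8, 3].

Using pₖ = aₖpₖ₋₁ + pₖ₋₂, qₖ = aₖqₖ₋₁ + qₖ₋₂ (with p₋₁=1, p₋₂=0, q₋₁=0, q₋₂=1):
  k=0: a=6, p=6, q=1
  k=1: a=3, p=19, q=3
  k=2: a=1, p=25, q=4
  k=3: a=1, p=44, q=7

44/7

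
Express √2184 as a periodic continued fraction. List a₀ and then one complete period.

[46; 1, 2, 1, 2, 1, 92]

a₀ = ⌊√2184⌋ = 46.
With m₀=0, d₀=1 and mₖ₊₁ = dₖaₖ − mₖ, dₖ₊₁ = (n − mₖ₊₁²)/dₖ, aₖ₊₁ = ⌊(a₀+mₖ₊₁)/dₖ₊₁⌋:
  k=1: m=46, d=68, a=1
  k=2: m=22, d=25, a=2
  k=3: m=28, d=56, a=1
  k=4: m=28, d=25, a=2
  k=5: m=22, d=68, a=1
  k=6: m=46, d=1, a=92
d=1 and a=2a₀=92 at k=6, so the next step gives (m, d) = (46, 68) again — its k=1 value — and the period has length 6.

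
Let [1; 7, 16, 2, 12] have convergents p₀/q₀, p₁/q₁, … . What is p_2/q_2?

129/113

Using pₖ = aₖpₖ₋₁ + pₖ₋₂, qₖ = aₖqₖ₋₁ + qₖ₋₂ (with p₋₁=1, p₋₂=0, q₋₁=0, q₋₂=1):
  k=0: a=1, p=1, q=1
  k=1: a=7, p=8, q=7
  k=2: a=16, p=129, q=113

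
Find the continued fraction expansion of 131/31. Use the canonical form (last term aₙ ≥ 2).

131 = 4*31 + 7
31 = 4*7 + 3
7 = 2*3 + 1
3 = 3*1 + 0  (stop)
So 131/31 = [4; 4, 2, 3].

[4; 4, 2, 3]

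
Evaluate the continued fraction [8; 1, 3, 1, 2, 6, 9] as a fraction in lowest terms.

7161/815

Fold from the inside: start with 9/1.
  6 + 1/9 = 55/9
  2 + 9/55 = 119/55
  1 + 55/119 = 174/119
  3 + 119/174 = 641/174
  1 + 174/641 = 815/641
  8 + 641/815 = 7161/815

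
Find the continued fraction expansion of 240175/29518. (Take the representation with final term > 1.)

240175 = 8·29518 + 4031
29518 = 7·4031 + 1301
4031 = 3·1301 + 128
1301 = 10·128 + 21
128 = 6·21 + 2
21 = 10·2 + 1
2 = 2·1 + 0  (stop)
So 240175/29518 = [8; 7, 3, 10, 6, 10, 2].

[8; 7, 3, 10, 6, 10, 2]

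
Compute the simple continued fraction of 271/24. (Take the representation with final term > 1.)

[11; 3, 2, 3]

271 = 11×24 + 7
24 = 3×7 + 3
7 = 2×3 + 1
3 = 3×1 + 0  (stop)
So 271/24 = [11; 3, 2, 3].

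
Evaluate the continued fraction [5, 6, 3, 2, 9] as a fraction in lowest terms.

2141/415

Fold from the inside: start with 9/1.
  2 + 1/9 = 19/9
  3 + 9/19 = 66/19
  6 + 19/66 = 415/66
  5 + 66/415 = 2141/415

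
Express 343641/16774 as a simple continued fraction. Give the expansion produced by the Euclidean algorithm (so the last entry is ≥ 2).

343641 = 20×16774 + 8161
16774 = 2×8161 + 452
8161 = 18×452 + 25
452 = 18×25 + 2
25 = 12×2 + 1
2 = 2×1 + 0  (stop)
So 343641/16774 = [20; 2, 18, 18, 12, 2].

[20; 2, 18, 18, 12, 2]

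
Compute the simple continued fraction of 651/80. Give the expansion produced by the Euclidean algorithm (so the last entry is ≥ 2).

[8; 7, 3, 1, 2]

651 = 8×80 + 11
80 = 7×11 + 3
11 = 3×3 + 2
3 = 1×2 + 1
2 = 2×1 + 0  (stop)
So 651/80 = [8; 7, 3, 1, 2].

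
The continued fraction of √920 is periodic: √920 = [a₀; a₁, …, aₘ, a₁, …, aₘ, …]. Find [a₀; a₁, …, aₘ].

a₀ = ⌊√920⌋ = 30.
With m₀=0, d₀=1 and mₖ₊₁ = dₖaₖ − mₖ, dₖ₊₁ = (n − mₖ₊₁²)/dₖ, aₖ₊₁ = ⌊(a₀+mₖ₊₁)/dₖ₊₁⌋:
  k=1: m=30, d=20, a=3
  k=2: m=30, d=1, a=60
d=1 and a=2a₀=60 at k=2, so the next step gives (m, d) = (30, 20) again — its k=1 value — and the period has length 2.

[30; 3, 60]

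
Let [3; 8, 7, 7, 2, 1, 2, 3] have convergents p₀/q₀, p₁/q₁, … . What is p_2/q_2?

Using pₖ = aₖpₖ₋₁ + pₖ₋₂, qₖ = aₖqₖ₋₁ + qₖ₋₂ (with p₋₁=1, p₋₂=0, q₋₁=0, q₋₂=1):
  k=0: a=3, p=3, q=1
  k=1: a=8, p=25, q=8
  k=2: a=7, p=178, q=57

178/57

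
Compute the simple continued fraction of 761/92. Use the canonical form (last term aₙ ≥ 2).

761 = 8·92 + 25
92 = 3·25 + 17
25 = 1·17 + 8
17 = 2·8 + 1
8 = 8·1 + 0  (stop)
So 761/92 = [8; 3, 1, 2, 8].

[8; 3, 1, 2, 8]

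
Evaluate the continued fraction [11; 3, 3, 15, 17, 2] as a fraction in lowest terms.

60741/5375

Using pₖ = aₖpₖ₋₁ + pₖ₋₂ and qₖ = aₖqₖ₋₁ + qₖ₋₂:
  k=0: a=11, p=11, q=1
  k=1: a=3, p=34, q=3
  k=2: a=3, p=113, q=10
  k=3: a=15, p=1729, q=153
  k=4: a=17, p=29506, q=2611
  k=5: a=2, p=60741, q=5375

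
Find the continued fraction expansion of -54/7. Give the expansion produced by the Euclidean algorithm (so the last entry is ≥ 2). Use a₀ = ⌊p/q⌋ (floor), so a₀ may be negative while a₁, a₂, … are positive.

-54 = -8×7 + 2
7 = 3×2 + 1
2 = 2×1 + 0  (stop)
So -54/7 = [-8; 3, 2].

[-8; 3, 2]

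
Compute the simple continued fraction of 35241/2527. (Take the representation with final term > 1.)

35241 = 13×2527 + 2390
2527 = 1×2390 + 137
2390 = 17×137 + 61
137 = 2×61 + 15
61 = 4×15 + 1
15 = 15×1 + 0  (stop)
So 35241/2527 = [13; 1, 17, 2, 4, 15].

[13; 1, 17, 2, 4, 15]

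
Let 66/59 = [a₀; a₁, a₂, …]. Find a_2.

2

66 = 1·59 + 7   →  a_0 = 1
59 = 8·7 + 3   →  a_1 = 8
7 = 2·3 + 1   →  a_2 = 2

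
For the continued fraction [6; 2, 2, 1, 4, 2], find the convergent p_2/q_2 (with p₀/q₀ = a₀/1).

Using pₖ = aₖpₖ₋₁ + pₖ₋₂, qₖ = aₖqₖ₋₁ + qₖ₋₂ (with p₋₁=1, p₋₂=0, q₋₁=0, q₋₂=1):
  k=0: a=6, p=6, q=1
  k=1: a=2, p=13, q=2
  k=2: a=2, p=32, q=5

32/5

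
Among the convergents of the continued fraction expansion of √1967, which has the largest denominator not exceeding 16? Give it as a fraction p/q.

133/3

√1967 = [44; 2, 1, 5, 1, 2, 88, …] (period length 6).
Convergents:
  p_0/q_0 = 44/1
  p_1/q_1 = 89/2
  p_2/q_2 = 133/3
  p_3/q_3 = 754/17
q_2 = 3 ≤ 16 < 17 = q_3, so the answer is 133/3.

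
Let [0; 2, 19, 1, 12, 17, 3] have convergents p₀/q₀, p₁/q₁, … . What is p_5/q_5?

4423/9068

Using pₖ = aₖpₖ₋₁ + pₖ₋₂, qₖ = aₖqₖ₋₁ + qₖ₋₂ (with p₋₁=1, p₋₂=0, q₋₁=0, q₋₂=1):
  k=0: a=0, p=0, q=1
  k=1: a=2, p=1, q=2
  k=2: a=19, p=19, q=39
  k=3: a=1, p=20, q=41
  k=4: a=12, p=259, q=531
  k=5: a=17, p=4423, q=9068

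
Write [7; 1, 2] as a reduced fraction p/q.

23/3

Fold from the inside: start with 2/1.
  1 + 1/2 = 3/2
  7 + 2/3 = 23/3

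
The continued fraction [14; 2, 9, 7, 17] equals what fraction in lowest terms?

33493/2314

Using pₖ = aₖpₖ₋₁ + pₖ₋₂ and qₖ = aₖqₖ₋₁ + qₖ₋₂:
  k=0: a=14, p=14, q=1
  k=1: a=2, p=29, q=2
  k=2: a=9, p=275, q=19
  k=3: a=7, p=1954, q=135
  k=4: a=17, p=33493, q=2314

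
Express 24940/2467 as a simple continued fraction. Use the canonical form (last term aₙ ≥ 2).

[10; 9, 7, 3, 2, 1, 3]

24940 = 10*2467 + 270
2467 = 9*270 + 37
270 = 7*37 + 11
37 = 3*11 + 4
11 = 2*4 + 3
4 = 1*3 + 1
3 = 3*1 + 0  (stop)
So 24940/2467 = [10; 9, 7, 3, 2, 1, 3].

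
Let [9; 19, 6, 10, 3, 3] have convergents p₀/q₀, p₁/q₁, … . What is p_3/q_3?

10582/1169

Using pₖ = aₖpₖ₋₁ + pₖ₋₂, qₖ = aₖqₖ₋₁ + qₖ₋₂ (with p₋₁=1, p₋₂=0, q₋₁=0, q₋₂=1):
  k=0: a=9, p=9, q=1
  k=1: a=19, p=172, q=19
  k=2: a=6, p=1041, q=115
  k=3: a=10, p=10582, q=1169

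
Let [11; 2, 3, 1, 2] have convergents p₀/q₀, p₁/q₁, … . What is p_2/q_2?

80/7

Using pₖ = aₖpₖ₋₁ + pₖ₋₂, qₖ = aₖqₖ₋₁ + qₖ₋₂ (with p₋₁=1, p₋₂=0, q₋₁=0, q₋₂=1):
  k=0: a=11, p=11, q=1
  k=1: a=2, p=23, q=2
  k=2: a=3, p=80, q=7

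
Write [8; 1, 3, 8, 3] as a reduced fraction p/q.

Using pₖ = aₖpₖ₋₁ + pₖ₋₂ and qₖ = aₖqₖ₋₁ + qₖ₋₂:
  k=0: a=8, p=8, q=1
  k=1: a=1, p=9, q=1
  k=2: a=3, p=35, q=4
  k=3: a=8, p=289, q=33
  k=4: a=3, p=902, q=103

902/103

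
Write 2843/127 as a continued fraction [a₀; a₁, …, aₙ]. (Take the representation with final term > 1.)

2843 = 22*127 + 49
127 = 2*49 + 29
49 = 1*29 + 20
29 = 1*20 + 9
20 = 2*9 + 2
9 = 4*2 + 1
2 = 2*1 + 0  (stop)
So 2843/127 = [22; 2, 1, 1, 2, 4, 2].

[22; 2, 1, 1, 2, 4, 2]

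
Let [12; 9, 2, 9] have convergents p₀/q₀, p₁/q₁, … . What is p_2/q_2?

230/19

Using pₖ = aₖpₖ₋₁ + pₖ₋₂, qₖ = aₖqₖ₋₁ + qₖ₋₂ (with p₋₁=1, p₋₂=0, q₋₁=0, q₋₂=1):
  k=0: a=12, p=12, q=1
  k=1: a=9, p=109, q=9
  k=2: a=2, p=230, q=19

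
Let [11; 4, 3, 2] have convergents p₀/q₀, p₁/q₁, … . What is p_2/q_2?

146/13

Using pₖ = aₖpₖ₋₁ + pₖ₋₂, qₖ = aₖqₖ₋₁ + qₖ₋₂ (with p₋₁=1, p₋₂=0, q₋₁=0, q₋₂=1):
  k=0: a=11, p=11, q=1
  k=1: a=4, p=45, q=4
  k=2: a=3, p=146, q=13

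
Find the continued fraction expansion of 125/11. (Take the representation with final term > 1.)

125 = 11*11 + 4
11 = 2*4 + 3
4 = 1*3 + 1
3 = 3*1 + 0  (stop)
So 125/11 = [11; 2, 1, 3].

[11; 2, 1, 3]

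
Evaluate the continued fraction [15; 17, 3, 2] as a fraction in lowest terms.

Fold from the inside: start with 2/1.
  3 + 1/2 = 7/2
  17 + 2/7 = 121/7
  15 + 7/121 = 1822/121

1822/121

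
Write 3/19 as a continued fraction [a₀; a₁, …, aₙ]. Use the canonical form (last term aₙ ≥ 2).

[0; 6, 3]

3 = 0*19 + 3
19 = 6*3 + 1
3 = 3*1 + 0  (stop)
So 3/19 = [0; 6, 3].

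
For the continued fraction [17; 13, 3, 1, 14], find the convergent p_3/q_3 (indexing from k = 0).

905/53

Using pₖ = aₖpₖ₋₁ + pₖ₋₂, qₖ = aₖqₖ₋₁ + qₖ₋₂ (with p₋₁=1, p₋₂=0, q₋₁=0, q₋₂=1):
  k=0: a=17, p=17, q=1
  k=1: a=13, p=222, q=13
  k=2: a=3, p=683, q=40
  k=3: a=1, p=905, q=53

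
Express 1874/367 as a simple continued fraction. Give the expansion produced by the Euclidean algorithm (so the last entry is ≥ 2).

[5; 9, 2, 2, 3, 2]

1874 = 5×367 + 39
367 = 9×39 + 16
39 = 2×16 + 7
16 = 2×7 + 2
7 = 3×2 + 1
2 = 2×1 + 0  (stop)
So 1874/367 = [5; 9, 2, 2, 3, 2].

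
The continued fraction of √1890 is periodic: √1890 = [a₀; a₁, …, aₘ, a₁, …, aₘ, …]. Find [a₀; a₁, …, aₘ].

a₀ = ⌊√1890⌋ = 43.
With m₀=0, d₀=1 and mₖ₊₁ = dₖaₖ − mₖ, dₖ₊₁ = (n − mₖ₊₁²)/dₖ, aₖ₊₁ = ⌊(a₀+mₖ₊₁)/dₖ₊₁⌋:
  k=1: m=43, d=41, a=2
  k=2: m=39, d=9, a=9
  k=3: m=42, d=14, a=6
  k=4: m=42, d=9, a=9
  k=5: m=39, d=41, a=2
  k=6: m=43, d=1, a=86
d=1 and a=2a₀=86 at k=6, so the next step gives (m, d) = (43, 41) again — its k=1 value — and the period has length 6.

[43; 2, 9, 6, 9, 2, 86]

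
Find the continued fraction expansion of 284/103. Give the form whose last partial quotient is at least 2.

[2; 1, 3, 8, 3]

284 = 2×103 + 78
103 = 1×78 + 25
78 = 3×25 + 3
25 = 8×3 + 1
3 = 3×1 + 0  (stop)
So 284/103 = [2; 1, 3, 8, 3].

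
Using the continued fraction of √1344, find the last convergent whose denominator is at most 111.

3996/109

√1344 = [36; 1, 1, 1, 17, 1, 1, 1, 72, …] (period length 8).
Convergents:
  p_0/q_0 = 36/1
  p_1/q_1 = 37/1
  p_2/q_2 = 73/2
  p_3/q_3 = 110/3
  p_4/q_4 = 1943/53
  p_5/q_5 = 2053/56
  p_6/q_6 = 3996/109
  p_7/q_7 = 6049/165
q_6 = 109 ≤ 111 < 165 = q_7, so the answer is 3996/109.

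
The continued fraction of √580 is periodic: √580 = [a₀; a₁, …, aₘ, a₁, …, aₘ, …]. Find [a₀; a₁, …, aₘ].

[24; 12, 48]

a₀ = ⌊√580⌋ = 24.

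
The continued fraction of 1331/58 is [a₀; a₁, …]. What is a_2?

18

1331 = 22·58 + 55   →  a_0 = 22
58 = 1·55 + 3   →  a_1 = 1
55 = 18·3 + 1   →  a_2 = 18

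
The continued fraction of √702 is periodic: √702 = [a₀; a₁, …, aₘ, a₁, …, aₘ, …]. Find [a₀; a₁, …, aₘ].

a₀ = ⌊√702⌋ = 26.
With m₀=0, d₀=1 and mₖ₊₁ = dₖaₖ − mₖ, dₖ₊₁ = (n − mₖ₊₁²)/dₖ, aₖ₊₁ = ⌊(a₀+mₖ₊₁)/dₖ₊₁⌋:
  k=1: m=26, d=26, a=2
  k=2: m=26, d=1, a=52
d=1 and a=2a₀=52 at k=2, so the next step gives (m, d) = (26, 26) again — its k=1 value — and the period has length 2.

[26; 2, 52]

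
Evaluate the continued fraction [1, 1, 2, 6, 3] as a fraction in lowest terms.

Fold from the inside: start with 3/1.
  6 + 1/3 = 19/3
  2 + 3/19 = 41/19
  1 + 19/41 = 60/41
  1 + 41/60 = 101/60

101/60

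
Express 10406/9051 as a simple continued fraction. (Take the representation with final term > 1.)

10406 = 1*9051 + 1355
9051 = 6*1355 + 921
1355 = 1*921 + 434
921 = 2*434 + 53
434 = 8*53 + 10
53 = 5*10 + 3
10 = 3*3 + 1
3 = 3*1 + 0  (stop)
So 10406/9051 = [1; 6, 1, 2, 8, 5, 3, 3].

[1; 6, 1, 2, 8, 5, 3, 3]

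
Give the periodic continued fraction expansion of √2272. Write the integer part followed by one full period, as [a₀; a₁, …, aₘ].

a₀ = ⌊√2272⌋ = 47.

[47; 1, 1, 1, 94]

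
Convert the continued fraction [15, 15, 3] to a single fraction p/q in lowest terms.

693/46

Fold from the inside: start with 3/1.
  15 + 1/3 = 46/3
  15 + 3/46 = 693/46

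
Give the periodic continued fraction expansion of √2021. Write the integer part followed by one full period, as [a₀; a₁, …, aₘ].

a₀ = ⌊√2021⌋ = 44.

[44; 1, 21, 2, 21, 1, 88]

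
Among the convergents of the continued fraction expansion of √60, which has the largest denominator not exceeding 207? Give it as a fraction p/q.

√60 = [7; 1, 2, 1, 14, …] (period length 4).
Convergents:
  p_0/q_0 = 7/1
  p_1/q_1 = 8/1
  p_2/q_2 = 23/3
  p_3/q_3 = 31/4
  p_4/q_4 = 457/59
  p_5/q_5 = 488/63
  p_6/q_6 = 1433/185
  p_7/q_7 = 1921/248
q_6 = 185 ≤ 207 < 248 = q_7, so the answer is 1433/185.

1433/185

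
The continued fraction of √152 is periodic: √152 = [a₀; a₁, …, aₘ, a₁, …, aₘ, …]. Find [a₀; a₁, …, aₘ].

a₀ = ⌊√152⌋ = 12.
With m₀=0, d₀=1 and mₖ₊₁ = dₖaₖ − mₖ, dₖ₊₁ = (n − mₖ₊₁²)/dₖ, aₖ₊₁ = ⌊(a₀+mₖ₊₁)/dₖ₊₁⌋:
  k=1: m=12, d=8, a=3
  k=2: m=12, d=1, a=24
d=1 and a=2a₀=24 at k=2, so the next step gives (m, d) = (12, 8) again — its k=1 value — and the period has length 2.

[12; 3, 24]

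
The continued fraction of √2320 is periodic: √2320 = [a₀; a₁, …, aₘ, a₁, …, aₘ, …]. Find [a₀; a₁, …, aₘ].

a₀ = ⌊√2320⌋ = 48.

[48; 6, 96]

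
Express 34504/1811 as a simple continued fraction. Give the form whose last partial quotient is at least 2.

34504 = 19*1811 + 95
1811 = 19*95 + 6
95 = 15*6 + 5
6 = 1*5 + 1
5 = 5*1 + 0  (stop)
So 34504/1811 = [19; 19, 15, 1, 5].

[19; 19, 15, 1, 5]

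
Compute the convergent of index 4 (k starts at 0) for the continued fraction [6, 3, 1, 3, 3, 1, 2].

307/49

Using pₖ = aₖpₖ₋₁ + pₖ₋₂, qₖ = aₖqₖ₋₁ + qₖ₋₂ (with p₋₁=1, p₋₂=0, q₋₁=0, q₋₂=1):
  k=0: a=6, p=6, q=1
  k=1: a=3, p=19, q=3
  k=2: a=1, p=25, q=4
  k=3: a=3, p=94, q=15
  k=4: a=3, p=307, q=49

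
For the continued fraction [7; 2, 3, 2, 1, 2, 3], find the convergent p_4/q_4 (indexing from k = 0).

Using pₖ = aₖpₖ₋₁ + pₖ₋₂, qₖ = aₖqₖ₋₁ + qₖ₋₂ (with p₋₁=1, p₋₂=0, q₋₁=0, q₋₂=1):
  k=0: a=7, p=7, q=1
  k=1: a=2, p=15, q=2
  k=2: a=3, p=52, q=7
  k=3: a=2, p=119, q=16
  k=4: a=1, p=171, q=23

171/23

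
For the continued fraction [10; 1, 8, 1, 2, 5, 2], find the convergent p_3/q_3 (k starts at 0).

Using pₖ = aₖpₖ₋₁ + pₖ₋₂, qₖ = aₖqₖ₋₁ + qₖ₋₂ (with p₋₁=1, p₋₂=0, q₋₁=0, q₋₂=1):
  k=0: a=10, p=10, q=1
  k=1: a=1, p=11, q=1
  k=2: a=8, p=98, q=9
  k=3: a=1, p=109, q=10

109/10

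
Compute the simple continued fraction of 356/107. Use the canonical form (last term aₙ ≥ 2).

356 = 3*107 + 35
107 = 3*35 + 2
35 = 17*2 + 1
2 = 2*1 + 0  (stop)
So 356/107 = [3; 3, 17, 2].

[3; 3, 17, 2]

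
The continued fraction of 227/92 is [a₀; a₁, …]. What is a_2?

7

227 = 2·92 + 43   →  a_0 = 2
92 = 2·43 + 6   →  a_1 = 2
43 = 7·6 + 1   →  a_2 = 7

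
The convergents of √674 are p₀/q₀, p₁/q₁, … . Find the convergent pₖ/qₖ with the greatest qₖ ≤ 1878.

35074/1351

√674 = [25; 1, 24, 1, 50, …] (period length 4).
Convergents:
  p_0/q_0 = 25/1
  p_1/q_1 = 26/1
  p_2/q_2 = 649/25
  p_3/q_3 = 675/26
  p_4/q_4 = 34399/1325
  p_5/q_5 = 35074/1351
  p_6/q_6 = 876175/33749
q_5 = 1351 ≤ 1878 < 33749 = q_6, so the answer is 35074/1351.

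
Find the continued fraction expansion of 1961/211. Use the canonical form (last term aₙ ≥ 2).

1961 = 9×211 + 62
211 = 3×62 + 25
62 = 2×25 + 12
25 = 2×12 + 1
12 = 12×1 + 0  (stop)
So 1961/211 = [9; 3, 2, 2, 12].

[9; 3, 2, 2, 12]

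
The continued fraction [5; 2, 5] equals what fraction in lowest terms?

Fold from the inside: start with 5/1.
  2 + 1/5 = 11/5
  5 + 5/11 = 60/11

60/11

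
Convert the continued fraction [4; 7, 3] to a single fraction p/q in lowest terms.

Fold from the inside: start with 3/1.
  7 + 1/3 = 22/3
  4 + 3/22 = 91/22

91/22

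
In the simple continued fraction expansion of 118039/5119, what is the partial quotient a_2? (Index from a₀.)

118039 = 23·5119 + 302   →  a_0 = 23
5119 = 16·302 + 287   →  a_1 = 16
302 = 1·287 + 15   →  a_2 = 1

1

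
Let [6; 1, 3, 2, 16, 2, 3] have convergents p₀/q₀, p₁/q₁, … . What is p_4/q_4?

1003/148

Using pₖ = aₖpₖ₋₁ + pₖ₋₂, qₖ = aₖqₖ₋₁ + qₖ₋₂ (with p₋₁=1, p₋₂=0, q₋₁=0, q₋₂=1):
  k=0: a=6, p=6, q=1
  k=1: a=1, p=7, q=1
  k=2: a=3, p=27, q=4
  k=3: a=2, p=61, q=9
  k=4: a=16, p=1003, q=148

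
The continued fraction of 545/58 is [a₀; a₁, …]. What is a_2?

545 = 9·58 + 23   →  a_0 = 9
58 = 2·23 + 12   →  a_1 = 2
23 = 1·12 + 11   →  a_2 = 1

1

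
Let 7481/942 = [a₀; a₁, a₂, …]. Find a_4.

1

7481 = 7·942 + 887   →  a_0 = 7
942 = 1·887 + 55   →  a_1 = 1
887 = 16·55 + 7   →  a_2 = 16
55 = 7·7 + 6   →  a_3 = 7
7 = 1·6 + 1   →  a_4 = 1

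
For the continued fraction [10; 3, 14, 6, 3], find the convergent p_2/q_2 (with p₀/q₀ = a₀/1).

444/43

Using pₖ = aₖpₖ₋₁ + pₖ₋₂, qₖ = aₖqₖ₋₁ + qₖ₋₂ (with p₋₁=1, p₋₂=0, q₋₁=0, q₋₂=1):
  k=0: a=10, p=10, q=1
  k=1: a=3, p=31, q=3
  k=2: a=14, p=444, q=43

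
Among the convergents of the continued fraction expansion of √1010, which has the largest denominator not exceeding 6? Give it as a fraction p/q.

√1010 = [31; 1, 3, 1, 1, 3, 1, 62, …] (period length 7).
Convergents:
  p_0/q_0 = 31/1
  p_1/q_1 = 32/1
  p_2/q_2 = 127/4
  p_3/q_3 = 159/5
  p_4/q_4 = 286/9
q_3 = 5 ≤ 6 < 9 = q_4, so the answer is 159/5.

159/5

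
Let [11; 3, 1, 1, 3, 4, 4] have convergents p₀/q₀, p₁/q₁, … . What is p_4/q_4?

282/25

Using pₖ = aₖpₖ₋₁ + pₖ₋₂, qₖ = aₖqₖ₋₁ + qₖ₋₂ (with p₋₁=1, p₋₂=0, q₋₁=0, q₋₂=1):
  k=0: a=11, p=11, q=1
  k=1: a=3, p=34, q=3
  k=2: a=1, p=45, q=4
  k=3: a=1, p=79, q=7
  k=4: a=3, p=282, q=25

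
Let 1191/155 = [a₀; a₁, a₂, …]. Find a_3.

1191 = 7·155 + 106   →  a_0 = 7
155 = 1·106 + 49   →  a_1 = 1
106 = 2·49 + 8   →  a_2 = 2
49 = 6·8 + 1   →  a_3 = 6

6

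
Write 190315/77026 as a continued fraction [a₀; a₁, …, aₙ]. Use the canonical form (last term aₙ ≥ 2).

190315 = 2·77026 + 36263
77026 = 2·36263 + 4500
36263 = 8·4500 + 263
4500 = 17·263 + 29
263 = 9·29 + 2
29 = 14·2 + 1
2 = 2·1 + 0  (stop)
So 190315/77026 = [2; 2, 8, 17, 9, 14, 2].

[2; 2, 8, 17, 9, 14, 2]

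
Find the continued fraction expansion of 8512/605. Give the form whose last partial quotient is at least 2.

8512 = 14·605 + 42
605 = 14·42 + 17
42 = 2·17 + 8
17 = 2·8 + 1
8 = 8·1 + 0  (stop)
So 8512/605 = [14; 14, 2, 2, 8].

[14; 14, 2, 2, 8]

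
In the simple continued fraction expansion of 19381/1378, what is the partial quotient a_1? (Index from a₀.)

15

19381 = 14·1378 + 89   →  a_0 = 14
1378 = 15·89 + 43   →  a_1 = 15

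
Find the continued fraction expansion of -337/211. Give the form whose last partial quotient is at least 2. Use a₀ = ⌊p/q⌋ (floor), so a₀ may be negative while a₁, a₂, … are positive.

-337 = -2*211 + 85
211 = 2*85 + 41
85 = 2*41 + 3
41 = 13*3 + 2
3 = 1*2 + 1
2 = 2*1 + 0  (stop)
So -337/211 = [-2; 2, 2, 13, 1, 2].

[-2; 2, 2, 13, 1, 2]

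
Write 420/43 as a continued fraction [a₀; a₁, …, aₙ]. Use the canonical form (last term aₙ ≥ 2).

420 = 9·43 + 33
43 = 1·33 + 10
33 = 3·10 + 3
10 = 3·3 + 1
3 = 3·1 + 0  (stop)
So 420/43 = [9; 1, 3, 3, 3].

[9; 1, 3, 3, 3]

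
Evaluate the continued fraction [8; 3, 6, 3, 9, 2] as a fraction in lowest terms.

Fold from the inside: start with 2/1.
  9 + 1/2 = 19/2
  3 + 2/19 = 59/19
  6 + 19/59 = 373/59
  3 + 59/373 = 1178/373
  8 + 373/1178 = 9797/1178

9797/1178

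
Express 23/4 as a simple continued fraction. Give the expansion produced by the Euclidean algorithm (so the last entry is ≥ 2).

23 = 5*4 + 3
4 = 1*3 + 1
3 = 3*1 + 0  (stop)
So 23/4 = [5; 1, 3].

[5; 1, 3]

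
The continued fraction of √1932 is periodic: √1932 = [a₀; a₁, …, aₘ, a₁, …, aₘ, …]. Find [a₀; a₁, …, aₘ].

a₀ = ⌊√1932⌋ = 43.
With m₀=0, d₀=1 and mₖ₊₁ = dₖaₖ − mₖ, dₖ₊₁ = (n − mₖ₊₁²)/dₖ, aₖ₊₁ = ⌊(a₀+mₖ₊₁)/dₖ₊₁⌋:
  k=1: m=43, d=83, a=1
  k=2: m=40, d=4, a=20
  k=3: m=40, d=83, a=1
  k=4: m=43, d=1, a=86
d=1 and a=2a₀=86 at k=4, so the next step gives (m, d) = (43, 83) again — its k=1 value — and the period has length 4.

[43; 1, 20, 1, 86]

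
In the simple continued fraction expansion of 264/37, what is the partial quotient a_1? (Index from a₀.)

7

264 = 7·37 + 5   →  a_0 = 7
37 = 7·5 + 2   →  a_1 = 7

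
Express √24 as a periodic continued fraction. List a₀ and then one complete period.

[4; 1, 8]

a₀ = ⌊√24⌋ = 4.
With m₀=0, d₀=1 and mₖ₊₁ = dₖaₖ − mₖ, dₖ₊₁ = (n − mₖ₊₁²)/dₖ, aₖ₊₁ = ⌊(a₀+mₖ₊₁)/dₖ₊₁⌋:
  k=1: m=4, d=8, a=1
  k=2: m=4, d=1, a=8
d=1 and a=2a₀=8 at k=2, so the next step gives (m, d) = (4, 8) again — its k=1 value — and the period has length 2.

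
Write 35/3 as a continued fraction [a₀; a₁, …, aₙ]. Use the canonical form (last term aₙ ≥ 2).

[11; 1, 2]

35 = 11*3 + 2
3 = 1*2 + 1
2 = 2*1 + 0  (stop)
So 35/3 = [11; 1, 2].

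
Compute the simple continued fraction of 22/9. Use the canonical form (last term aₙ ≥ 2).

[2; 2, 4]

22 = 2×9 + 4
9 = 2×4 + 1
4 = 4×1 + 0  (stop)
So 22/9 = [2; 2, 4].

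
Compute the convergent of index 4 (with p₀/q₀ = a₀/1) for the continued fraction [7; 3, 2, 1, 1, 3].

124/17

Using pₖ = aₖpₖ₋₁ + pₖ₋₂, qₖ = aₖqₖ₋₁ + qₖ₋₂ (with p₋₁=1, p₋₂=0, q₋₁=0, q₋₂=1):
  k=0: a=7, p=7, q=1
  k=1: a=3, p=22, q=3
  k=2: a=2, p=51, q=7
  k=3: a=1, p=73, q=10
  k=4: a=1, p=124, q=17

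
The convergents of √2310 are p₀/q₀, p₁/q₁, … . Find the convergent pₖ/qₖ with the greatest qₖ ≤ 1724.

√2310 = [48; 16, 96, …] (period length 2).
Convergents:
  p_0/q_0 = 48/1
  p_1/q_1 = 769/16
  p_2/q_2 = 73872/1537
  p_3/q_3 = 1182721/24608
q_2 = 1537 ≤ 1724 < 24608 = q_3, so the answer is 73872/1537.

73872/1537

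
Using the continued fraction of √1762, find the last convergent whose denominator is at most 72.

√1762 = [41; 1, 40, 1, 82, …] (period length 4).
Convergents:
  p_0/q_0 = 41/1
  p_1/q_1 = 42/1
  p_2/q_2 = 1721/41
  p_3/q_3 = 1763/42
  p_4/q_4 = 146287/3485
q_3 = 42 ≤ 72 < 3485 = q_4, so the answer is 1763/42.

1763/42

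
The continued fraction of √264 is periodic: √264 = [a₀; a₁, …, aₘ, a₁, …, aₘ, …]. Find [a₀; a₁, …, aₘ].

[16; 4, 32]

a₀ = ⌊√264⌋ = 16.
With m₀=0, d₀=1 and mₖ₊₁ = dₖaₖ − mₖ, dₖ₊₁ = (n − mₖ₊₁²)/dₖ, aₖ₊₁ = ⌊(a₀+mₖ₊₁)/dₖ₊₁⌋:
  k=1: m=16, d=8, a=4
  k=2: m=16, d=1, a=32
d=1 and a=2a₀=32 at k=2, so the next step gives (m, d) = (16, 8) again — its k=1 value — and the period has length 2.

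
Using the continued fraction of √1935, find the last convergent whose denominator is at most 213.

3871/88

√1935 = [43; 1, 86, …] (period length 2).
Convergents:
  p_0/q_0 = 43/1
  p_1/q_1 = 44/1
  p_2/q_2 = 3827/87
  p_3/q_3 = 3871/88
  p_4/q_4 = 336733/7655
q_3 = 88 ≤ 213 < 7655 = q_4, so the answer is 3871/88.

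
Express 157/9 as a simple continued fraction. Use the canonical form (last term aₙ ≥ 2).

[17; 2, 4]

157 = 17·9 + 4
9 = 2·4 + 1
4 = 4·1 + 0  (stop)
So 157/9 = [17; 2, 4].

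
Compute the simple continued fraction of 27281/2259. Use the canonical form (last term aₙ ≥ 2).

27281 = 12*2259 + 173
2259 = 13*173 + 10
173 = 17*10 + 3
10 = 3*3 + 1
3 = 3*1 + 0  (stop)
So 27281/2259 = [12; 13, 17, 3, 3].

[12; 13, 17, 3, 3]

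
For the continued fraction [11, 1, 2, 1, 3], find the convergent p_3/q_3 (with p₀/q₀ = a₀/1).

Using pₖ = aₖpₖ₋₁ + pₖ₋₂, qₖ = aₖqₖ₋₁ + qₖ₋₂ (with p₋₁=1, p₋₂=0, q₋₁=0, q₋₂=1):
  k=0: a=11, p=11, q=1
  k=1: a=1, p=12, q=1
  k=2: a=2, p=35, q=3
  k=3: a=1, p=47, q=4

47/4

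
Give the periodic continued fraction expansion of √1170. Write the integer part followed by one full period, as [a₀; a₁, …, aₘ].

a₀ = ⌊√1170⌋ = 34.
With m₀=0, d₀=1 and mₖ₊₁ = dₖaₖ − mₖ, dₖ₊₁ = (n − mₖ₊₁²)/dₖ, aₖ₊₁ = ⌊(a₀+mₖ₊₁)/dₖ₊₁⌋:
  k=1: m=34, d=14, a=4
  k=2: m=22, d=49, a=1
  k=3: m=27, d=9, a=6
  k=4: m=27, d=49, a=1
  k=5: m=22, d=14, a=4
  k=6: m=34, d=1, a=68
d=1 and a=2a₀=68 at k=6, so the next step gives (m, d) = (34, 14) again — its k=1 value — and the period has length 6.

[34; 4, 1, 6, 1, 4, 68]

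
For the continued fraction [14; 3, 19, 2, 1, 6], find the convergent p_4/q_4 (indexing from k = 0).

2536/177

Using pₖ = aₖpₖ₋₁ + pₖ₋₂, qₖ = aₖqₖ₋₁ + qₖ₋₂ (with p₋₁=1, p₋₂=0, q₋₁=0, q₋₂=1):
  k=0: a=14, p=14, q=1
  k=1: a=3, p=43, q=3
  k=2: a=19, p=831, q=58
  k=3: a=2, p=1705, q=119
  k=4: a=1, p=2536, q=177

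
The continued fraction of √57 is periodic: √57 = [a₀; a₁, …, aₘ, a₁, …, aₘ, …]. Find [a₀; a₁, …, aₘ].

[7; 1, 1, 4, 1, 1, 14]

a₀ = ⌊√57⌋ = 7.
With m₀=0, d₀=1 and mₖ₊₁ = dₖaₖ − mₖ, dₖ₊₁ = (n − mₖ₊₁²)/dₖ, aₖ₊₁ = ⌊(a₀+mₖ₊₁)/dₖ₊₁⌋:
  k=1: m=7, d=8, a=1
  k=2: m=1, d=7, a=1
  k=3: m=6, d=3, a=4
  k=4: m=6, d=7, a=1
  k=5: m=1, d=8, a=1
  k=6: m=7, d=1, a=14
d=1 and a=2a₀=14 at k=6, so the next step gives (m, d) = (7, 8) again — its k=1 value — and the period has length 6.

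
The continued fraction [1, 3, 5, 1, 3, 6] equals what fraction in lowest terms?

601/457

Fold from the inside: start with 6/1.
  3 + 1/6 = 19/6
  1 + 6/19 = 25/19
  5 + 19/25 = 144/25
  3 + 25/144 = 457/144
  1 + 144/457 = 601/457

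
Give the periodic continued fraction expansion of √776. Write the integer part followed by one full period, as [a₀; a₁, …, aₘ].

a₀ = ⌊√776⌋ = 27.

[27; 1, 5, 1, 54]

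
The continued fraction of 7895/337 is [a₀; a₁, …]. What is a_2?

2

7895 = 23·337 + 144   →  a_0 = 23
337 = 2·144 + 49   →  a_1 = 2
144 = 2·49 + 46   →  a_2 = 2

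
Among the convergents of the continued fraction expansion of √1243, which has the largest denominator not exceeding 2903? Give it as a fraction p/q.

44035/1249

√1243 = [35; 3, 1, 9, 3, 9, 1, 3, 70, …] (period length 8).
Convergents:
  p_0/q_0 = 35/1
  p_1/q_1 = 106/3
  p_2/q_2 = 141/4
  p_3/q_3 = 1375/39
  p_4/q_4 = 4266/121
  p_5/q_5 = 39769/1128
  p_6/q_6 = 44035/1249
  p_7/q_7 = 171874/4875
q_6 = 1249 ≤ 2903 < 4875 = q_7, so the answer is 44035/1249.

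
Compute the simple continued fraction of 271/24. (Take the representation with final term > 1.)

271 = 11·24 + 7
24 = 3·7 + 3
7 = 2·3 + 1
3 = 3·1 + 0  (stop)
So 271/24 = [11; 3, 2, 3].

[11; 3, 2, 3]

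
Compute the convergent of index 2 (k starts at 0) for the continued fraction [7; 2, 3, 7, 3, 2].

52/7

Using pₖ = aₖpₖ₋₁ + pₖ₋₂, qₖ = aₖqₖ₋₁ + qₖ₋₂ (with p₋₁=1, p₋₂=0, q₋₁=0, q₋₂=1):
  k=0: a=7, p=7, q=1
  k=1: a=2, p=15, q=2
  k=2: a=3, p=52, q=7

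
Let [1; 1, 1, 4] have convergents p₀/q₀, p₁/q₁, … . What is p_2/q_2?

Using pₖ = aₖpₖ₋₁ + pₖ₋₂, qₖ = aₖqₖ₋₁ + qₖ₋₂ (with p₋₁=1, p₋₂=0, q₋₁=0, q₋₂=1):
  k=0: a=1, p=1, q=1
  k=1: a=1, p=2, q=1
  k=2: a=1, p=3, q=2

3/2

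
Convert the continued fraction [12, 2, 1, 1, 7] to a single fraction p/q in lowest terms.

471/38

Fold from the inside: start with 7/1.
  1 + 1/7 = 8/7
  1 + 7/8 = 15/8
  2 + 8/15 = 38/15
  12 + 15/38 = 471/38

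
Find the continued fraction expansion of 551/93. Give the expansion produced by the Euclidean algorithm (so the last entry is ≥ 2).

[5; 1, 12, 3, 2]

551 = 5·93 + 86
93 = 1·86 + 7
86 = 12·7 + 2
7 = 3·2 + 1
2 = 2·1 + 0  (stop)
So 551/93 = [5; 1, 12, 3, 2].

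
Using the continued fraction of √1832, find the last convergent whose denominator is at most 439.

√1832 = [42; 1, 4, 21, 4, 1, 84, …] (period length 6).
Convergents:
  p_0/q_0 = 42/1
  p_1/q_1 = 43/1
  p_2/q_2 = 214/5
  p_3/q_3 = 4537/106
  p_4/q_4 = 18362/429
  p_5/q_5 = 22899/535
q_4 = 429 ≤ 439 < 535 = q_5, so the answer is 18362/429.

18362/429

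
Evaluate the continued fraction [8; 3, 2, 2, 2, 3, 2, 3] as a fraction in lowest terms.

Fold from the inside: start with 3/1.
  2 + 1/3 = 7/3
  3 + 3/7 = 24/7
  2 + 7/24 = 55/24
  2 + 24/55 = 134/55
  2 + 55/134 = 323/134
  3 + 134/323 = 1103/323
  8 + 323/1103 = 9147/1103

9147/1103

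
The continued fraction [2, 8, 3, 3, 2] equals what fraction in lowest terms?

405/191

Fold from the inside: start with 2/1.
  3 + 1/2 = 7/2
  3 + 2/7 = 23/7
  8 + 7/23 = 191/23
  2 + 23/191 = 405/191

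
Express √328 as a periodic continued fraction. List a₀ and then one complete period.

[18; 9, 36]

a₀ = ⌊√328⌋ = 18.
With m₀=0, d₀=1 and mₖ₊₁ = dₖaₖ − mₖ, dₖ₊₁ = (n − mₖ₊₁²)/dₖ, aₖ₊₁ = ⌊(a₀+mₖ₊₁)/dₖ₊₁⌋:
  k=1: m=18, d=4, a=9
  k=2: m=18, d=1, a=36
d=1 and a=2a₀=36 at k=2, so the next step gives (m, d) = (18, 4) again — its k=1 value — and the period has length 2.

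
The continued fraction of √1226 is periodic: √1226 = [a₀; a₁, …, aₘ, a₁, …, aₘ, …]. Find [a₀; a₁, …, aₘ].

[35; 70]

a₀ = ⌊√1226⌋ = 35.
With m₀=0, d₀=1 and mₖ₊₁ = dₖaₖ − mₖ, dₖ₊₁ = (n − mₖ₊₁²)/dₖ, aₖ₊₁ = ⌊(a₀+mₖ₊₁)/dₖ₊₁⌋:
  k=1: m=35, d=1, a=70
d=1 and a=2a₀=70 at k=1, so the next step gives (m, d) = (35, 1) again — its k=1 value — and the period has length 1.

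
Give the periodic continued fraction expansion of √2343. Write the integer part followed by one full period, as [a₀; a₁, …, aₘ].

[48; 2, 2, 8, 2, 2, 96]

a₀ = ⌊√2343⌋ = 48.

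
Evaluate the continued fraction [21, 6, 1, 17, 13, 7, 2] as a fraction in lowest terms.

Using pₖ = aₖpₖ₋₁ + pₖ₋₂ and qₖ = aₖqₖ₋₁ + qₖ₋₂:
  k=0: a=21, p=21, q=1
  k=1: a=6, p=127, q=6
  k=2: a=1, p=148, q=7
  k=3: a=17, p=2643, q=125
  k=4: a=13, p=34507, q=1632
  k=5: a=7, p=244192, q=11549
  k=6: a=2, p=522891, q=24730

522891/24730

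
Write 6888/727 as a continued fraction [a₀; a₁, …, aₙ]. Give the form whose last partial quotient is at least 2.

[9; 2, 9, 3, 12]

6888 = 9×727 + 345
727 = 2×345 + 37
345 = 9×37 + 12
37 = 3×12 + 1
12 = 12×1 + 0  (stop)
So 6888/727 = [9; 2, 9, 3, 12].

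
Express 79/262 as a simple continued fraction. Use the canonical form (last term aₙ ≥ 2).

79 = 0·262 + 79
262 = 3·79 + 25
79 = 3·25 + 4
25 = 6·4 + 1
4 = 4·1 + 0  (stop)
So 79/262 = [0; 3, 3, 6, 4].

[0; 3, 3, 6, 4]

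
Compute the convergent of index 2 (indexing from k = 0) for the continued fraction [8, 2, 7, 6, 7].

127/15

Using pₖ = aₖpₖ₋₁ + pₖ₋₂, qₖ = aₖqₖ₋₁ + qₖ₋₂ (with p₋₁=1, p₋₂=0, q₋₁=0, q₋₂=1):
  k=0: a=8, p=8, q=1
  k=1: a=2, p=17, q=2
  k=2: a=7, p=127, q=15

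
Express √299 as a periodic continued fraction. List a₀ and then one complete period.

[17; 3, 2, 3, 34]

a₀ = ⌊√299⌋ = 17.
With m₀=0, d₀=1 and mₖ₊₁ = dₖaₖ − mₖ, dₖ₊₁ = (n − mₖ₊₁²)/dₖ, aₖ₊₁ = ⌊(a₀+mₖ₊₁)/dₖ₊₁⌋:
  k=1: m=17, d=10, a=3
  k=2: m=13, d=13, a=2
  k=3: m=13, d=10, a=3
  k=4: m=17, d=1, a=34
d=1 and a=2a₀=34 at k=4, so the next step gives (m, d) = (17, 10) again — its k=1 value — and the period has length 4.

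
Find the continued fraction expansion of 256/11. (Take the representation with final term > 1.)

[23; 3, 1, 2]

256 = 23×11 + 3
11 = 3×3 + 2
3 = 1×2 + 1
2 = 2×1 + 0  (stop)
So 256/11 = [23; 3, 1, 2].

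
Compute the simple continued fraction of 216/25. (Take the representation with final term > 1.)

[8; 1, 1, 1, 3, 2]

216 = 8·25 + 16
25 = 1·16 + 9
16 = 1·9 + 7
9 = 1·7 + 2
7 = 3·2 + 1
2 = 2·1 + 0  (stop)
So 216/25 = [8; 1, 1, 1, 3, 2].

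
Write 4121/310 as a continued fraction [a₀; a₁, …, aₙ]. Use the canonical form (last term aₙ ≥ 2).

[13; 3, 2, 2, 5, 1, 2]

4121 = 13*310 + 91
310 = 3*91 + 37
91 = 2*37 + 17
37 = 2*17 + 3
17 = 5*3 + 2
3 = 1*2 + 1
2 = 2*1 + 0  (stop)
So 4121/310 = [13; 3, 2, 2, 5, 1, 2].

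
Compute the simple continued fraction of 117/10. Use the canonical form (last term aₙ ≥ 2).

[11; 1, 2, 3]

117 = 11×10 + 7
10 = 1×7 + 3
7 = 2×3 + 1
3 = 3×1 + 0  (stop)
So 117/10 = [11; 1, 2, 3].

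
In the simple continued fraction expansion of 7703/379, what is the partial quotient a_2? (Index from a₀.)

7703 = 20·379 + 123   →  a_0 = 20
379 = 3·123 + 10   →  a_1 = 3
123 = 12·10 + 3   →  a_2 = 12

12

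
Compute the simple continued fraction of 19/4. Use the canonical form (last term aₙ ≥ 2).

19 = 4·4 + 3
4 = 1·3 + 1
3 = 3·1 + 0  (stop)
So 19/4 = [4; 1, 3].

[4; 1, 3]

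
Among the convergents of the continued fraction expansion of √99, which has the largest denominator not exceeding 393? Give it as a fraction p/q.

√99 = [9; 1, 18, …] (period length 2).
Convergents:
  p_0/q_0 = 9/1
  p_1/q_1 = 10/1
  p_2/q_2 = 189/19
  p_3/q_3 = 199/20
  p_4/q_4 = 3771/379
  p_5/q_5 = 3970/399
q_4 = 379 ≤ 393 < 399 = q_5, so the answer is 3771/379.

3771/379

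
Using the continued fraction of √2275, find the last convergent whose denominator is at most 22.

477/10

√2275 = [47; 1, 2, 3, 2, 1, 94, …] (period length 6).
Convergents:
  p_0/q_0 = 47/1
  p_1/q_1 = 48/1
  p_2/q_2 = 143/3
  p_3/q_3 = 477/10
  p_4/q_4 = 1097/23
q_3 = 10 ≤ 22 < 23 = q_4, so the answer is 477/10.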